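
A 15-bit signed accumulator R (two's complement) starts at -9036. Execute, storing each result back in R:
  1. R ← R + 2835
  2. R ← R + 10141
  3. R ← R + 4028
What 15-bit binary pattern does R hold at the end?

001111100100000

Start: R = -9036 = 101110010110100.
R = -9036 + 2835 = -6201 = 110011111000111
R = -6201 + 10141 = 3940 = 000111101100100
R = 3940 + 4028 = 7968 = 001111100100000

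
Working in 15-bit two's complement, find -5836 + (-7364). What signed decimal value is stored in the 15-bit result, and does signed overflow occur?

-5836 → 110100100110100
-7364 → 110001100111100
  110100100110100
+ 110001100111100
= 100110001110000  (discard carry-out 1)
Result 100110001110000: MSB = 1 → 19568 − 32768 = -13200.
Both addends are negative and so is the stored result: no signed overflow.

-13200; no overflow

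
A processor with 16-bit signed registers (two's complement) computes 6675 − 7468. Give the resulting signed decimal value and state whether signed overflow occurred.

-793; no overflow

6675 → 0001101000010011
7468 → 0001110100101100
Subtract via negate-and-add: invert 0001110100101100 + 1 = 1110001011010100 (i.e. -7468).
  0001101000010011
+ 1110001011010100
= 1111110011100111
Result 1111110011100111: MSB = 1 → 64743 − 65536 = -793.
Addends (after negating the subtrahend) have opposite signs, so signed overflow cannot occur.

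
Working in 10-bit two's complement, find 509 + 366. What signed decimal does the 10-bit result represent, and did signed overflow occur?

509 → 0111111101
366 → 0101101110
  0111111101
+ 0101101110
= 1101101011
Result 1101101011: MSB = 1 → 875 − 1024 = -149.
Both addends are non-negative but the stored result is negative: signed overflow. The true value 509 + 366 = 875 lies outside [-512, 511].

-149; overflow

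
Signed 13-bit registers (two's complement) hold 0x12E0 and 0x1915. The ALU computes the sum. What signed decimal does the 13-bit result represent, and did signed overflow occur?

3061; overflow

0x12E0 = 1001011100000 = -3360 (signed)
0x1915 = 1100100010101 = -1771 (signed)
  1001011100000
+ 1100100010101
= 0101111110101  (discard carry-out 1)
Result 0101111110101: MSB = 0 → value 3061.
Both addends are negative but the stored result is non-negative: signed overflow. The true value -3360 + (-1771) = -5131 lies outside [-4096, 4095].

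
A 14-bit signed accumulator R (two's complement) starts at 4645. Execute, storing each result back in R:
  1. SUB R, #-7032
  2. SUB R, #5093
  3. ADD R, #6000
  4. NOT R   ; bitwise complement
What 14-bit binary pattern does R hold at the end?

00111011010111

Start: R = 4645 = 01001000100101.
R = 4645 − (-7032) = 11677; wraps to -4707 = 10110110011101
R = -4707 − 5093 = -9800; wraps to 6584 = 01100110111000
R = 6584 + 6000 = 12584; wraps to -3800 = 11000100101000
R = NOT 11000100101000 = 00111011010111 = 3799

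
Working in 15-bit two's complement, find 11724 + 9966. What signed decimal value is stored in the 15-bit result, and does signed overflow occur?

11724 → 010110111001100
9966 → 010011011101110
  010110111001100
+ 010011011101110
= 101010010111010
Result 101010010111010: MSB = 1 → 21690 − 32768 = -11078.
Both addends are non-negative but the stored result is negative: signed overflow. The true value 11724 + 9966 = 21690 lies outside [-16384, 16383].

-11078; overflow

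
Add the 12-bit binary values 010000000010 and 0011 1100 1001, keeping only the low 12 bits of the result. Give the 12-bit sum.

  010000000010
+ 001111001001
= 011111001011

011111001011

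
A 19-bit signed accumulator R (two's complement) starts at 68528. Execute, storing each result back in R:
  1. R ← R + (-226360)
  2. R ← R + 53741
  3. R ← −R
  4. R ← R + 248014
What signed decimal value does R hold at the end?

-172183

Start: R = 68528 = 0010000101110110000.
R = 68528 + (-226360) = -157832 = 1011001011101111000
R = -157832 + 53741 = -104091 = 1100110100101100101
R = −(-104091) = 104091 = 0011001011010011011
R = 104091 + 248014 = 352105; wraps to -172183 = 1010101111101101001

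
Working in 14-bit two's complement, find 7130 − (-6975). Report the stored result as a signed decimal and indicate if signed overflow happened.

-2279; overflow

7130 → 01101111011010
-6975 → 10010011000001
Subtract via negate-and-add: invert 10010011000001 + 1 = 01101100111111 (i.e. 6975).
  01101111011010
+ 01101100111111
= 11011100011001
Result 11011100011001: MSB = 1 → 14105 − 16384 = -2279.
Both addends (after negating the subtrahend) are non-negative but the stored result is negative: signed overflow. The true value 7130 − (-6975) = 14105 lies outside [-8192, 8191].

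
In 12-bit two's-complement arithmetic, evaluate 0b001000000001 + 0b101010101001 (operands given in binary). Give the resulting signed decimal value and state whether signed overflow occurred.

0b001000000001 → 001000000001 = 513 (signed)
0b101010101001 → 101010101001 = -1367 (signed)
  001000000001
+ 101010101001
= 110010101010
Result 110010101010: MSB = 1 → 3242 − 4096 = -854.
Addends have opposite signs, so signed overflow cannot occur.

-854; no overflow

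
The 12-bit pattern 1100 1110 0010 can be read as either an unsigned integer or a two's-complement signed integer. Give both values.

unsigned = 3298, signed = -798

Unsigned: 110011100010 = 3298.
Signed: MSB=1 → 3298 − 4096 = -798.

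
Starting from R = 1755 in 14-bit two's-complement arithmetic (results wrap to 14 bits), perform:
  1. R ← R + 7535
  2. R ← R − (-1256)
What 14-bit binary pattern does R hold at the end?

10100100110010

Start: R = 1755 = 00011011011011.
R = 1755 + 7535 = 9290; wraps to -7094 = 10010001001010
R = -7094 − (-1256) = -5838 = 10100100110010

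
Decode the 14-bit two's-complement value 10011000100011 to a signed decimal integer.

MSB is 1, so the value is negative.
Unsigned reading: 9763. Subtract 2^14 = 16384: 9763 − 16384 = -6621.

-6621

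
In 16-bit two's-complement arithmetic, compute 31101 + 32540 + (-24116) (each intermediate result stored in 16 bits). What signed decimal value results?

31101 + 32540 = 63641 → wraps to -1895 (1111100010011001)
-1895 + (-24116) = -26011 (1001101001100101)

-26011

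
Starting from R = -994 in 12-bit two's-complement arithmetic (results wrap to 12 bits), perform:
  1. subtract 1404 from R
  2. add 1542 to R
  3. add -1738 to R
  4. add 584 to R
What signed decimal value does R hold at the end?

Start: R = -994 = 110000011110.
R = -994 − 1404 = -2398; wraps to 1698 = 011010100010
R = 1698 + 1542 = 3240; wraps to -856 = 110010101000
R = -856 + (-1738) = -2594; wraps to 1502 = 010111011110
R = 1502 + 584 = 2086; wraps to -2010 = 100000100110

-2010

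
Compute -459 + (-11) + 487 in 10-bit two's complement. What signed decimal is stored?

-459 + (-11) = -470 (1000101010)
-470 + 487 = 17 (0000010001)

17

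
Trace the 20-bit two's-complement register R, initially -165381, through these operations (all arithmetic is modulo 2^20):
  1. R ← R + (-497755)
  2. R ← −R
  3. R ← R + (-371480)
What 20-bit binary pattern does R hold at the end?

01000111001101001000

Start: R = -165381 = 11010111100111111011.
R = -165381 + (-497755) = -663136; wraps to 385440 = 01011110000110100000
R = −(385440) = -385440 = 10100001111001100000
R = -385440 + (-371480) = -756920; wraps to 291656 = 01000111001101001000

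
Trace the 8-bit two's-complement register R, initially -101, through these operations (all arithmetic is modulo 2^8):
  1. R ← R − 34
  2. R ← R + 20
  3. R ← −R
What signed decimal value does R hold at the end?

115

Start: R = -101 = 10011011.
R = -101 − 34 = -135; wraps to 121 = 01111001
R = 121 + 20 = 141; wraps to -115 = 10001101
R = −(-115) = 115 = 01110011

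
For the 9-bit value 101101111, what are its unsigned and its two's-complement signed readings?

unsigned = 367, signed = -145

Unsigned: 101101111 = 367.
Signed: MSB=1 → 367 − 512 = -145.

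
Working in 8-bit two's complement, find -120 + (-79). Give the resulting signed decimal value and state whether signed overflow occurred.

57; overflow

-120 → 10001000
-79 → 10110001
  10001000
+ 10110001
= 00111001  (discard carry-out 1)
Result 00111001: MSB = 0 → value 57.
Both addends are negative but the stored result is non-negative: signed overflow. The true value -120 + (-79) = -199 lies outside [-128, 127].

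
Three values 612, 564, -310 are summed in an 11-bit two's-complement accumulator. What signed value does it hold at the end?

866

612 + 564 = 1176 → wraps to -872 (10010011000)
-872 + (-310) = -1182 → wraps to 866 (01101100010)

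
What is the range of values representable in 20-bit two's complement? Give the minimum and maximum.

min = -524288, max = 524287

Minimum: −2^19 = -524288.
Maximum: 2^19 − 1 = 524287.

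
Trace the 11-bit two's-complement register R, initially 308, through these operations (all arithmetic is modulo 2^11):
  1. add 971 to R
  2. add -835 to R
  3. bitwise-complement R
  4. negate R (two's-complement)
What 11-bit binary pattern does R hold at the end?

00110111101

Start: R = 308 = 00100110100.
R = 308 + 971 = 1279; wraps to -769 = 10011111111
R = -769 + (-835) = -1604; wraps to 444 = 00110111100
R = NOT 00110111100 = 11001000011 = -445
R = −(-445) = 445 = 00110111101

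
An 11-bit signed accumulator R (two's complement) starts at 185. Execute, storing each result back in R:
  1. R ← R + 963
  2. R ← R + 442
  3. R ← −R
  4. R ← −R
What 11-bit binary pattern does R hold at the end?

11000110110

Start: R = 185 = 00010111001.
R = 185 + 963 = 1148; wraps to -900 = 10001111100
R = -900 + 442 = -458 = 11000110110
R = −(-458) = 458 = 00111001010
R = −(458) = -458 = 11000110110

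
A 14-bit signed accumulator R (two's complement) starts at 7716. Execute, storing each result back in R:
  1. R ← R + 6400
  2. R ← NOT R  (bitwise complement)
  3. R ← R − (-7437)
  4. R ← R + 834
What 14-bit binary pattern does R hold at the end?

10100100101010

Start: R = 7716 = 01111000100100.
R = 7716 + 6400 = 14116; wraps to -2268 = 11011100100100
R = NOT 11011100100100 = 00100011011011 = 2267
R = 2267 − (-7437) = 9704; wraps to -6680 = 10010111101000
R = -6680 + 834 = -5846 = 10100100101010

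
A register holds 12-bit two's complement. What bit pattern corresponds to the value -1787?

100100000101

|-1787| = 1787 = 011011111011 in 12 bits.
Invert the bits: 100100000100. Add 1: 100100000101.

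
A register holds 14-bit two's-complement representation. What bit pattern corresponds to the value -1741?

11100100110011

|-1741| = 1741 = 00011011001101 in 14 bits.
Invert the bits: 11100100110010. Add 1: 11100100110011.
Check: 11100100110011 reads as 14643 − 16384 = -1741.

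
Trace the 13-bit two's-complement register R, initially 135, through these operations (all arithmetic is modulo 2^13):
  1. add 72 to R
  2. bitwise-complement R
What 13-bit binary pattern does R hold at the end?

1111100110000

Start: R = 135 = 0000010000111.
R = 135 + 72 = 207 = 0000011001111
R = NOT 0000011001111 = 1111100110000 = -208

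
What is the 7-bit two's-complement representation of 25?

25 is non-negative, so write it directly in 7 bits: 0011001.

0011001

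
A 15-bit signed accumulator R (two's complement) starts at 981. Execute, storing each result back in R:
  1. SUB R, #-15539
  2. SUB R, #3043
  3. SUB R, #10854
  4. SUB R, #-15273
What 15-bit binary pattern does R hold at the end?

Start: R = 981 = 000001111010101.
R = 981 − (-15539) = 16520; wraps to -16248 = 100000010001000
R = -16248 − 3043 = -19291; wraps to 13477 = 011010010100101
R = 13477 − 10854 = 2623 = 000101000111111
R = 2623 − (-15273) = 17896; wraps to -14872 = 100010111101000

100010111101000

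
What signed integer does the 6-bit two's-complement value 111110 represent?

-2

MSB is 1, so the value is negative.
Unsigned reading: 62. Subtract 2^6 = 64: 62 − 64 = -2.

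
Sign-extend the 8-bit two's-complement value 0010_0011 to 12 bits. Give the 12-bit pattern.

000000100011

MSB of 00100011 is 0; replicate it into the new high bits.
0000|00100011 → 000000100011 (still 35).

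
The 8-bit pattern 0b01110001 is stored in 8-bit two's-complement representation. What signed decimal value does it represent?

113

MSB is 0, so the value is non-negative: 01110001 = 113.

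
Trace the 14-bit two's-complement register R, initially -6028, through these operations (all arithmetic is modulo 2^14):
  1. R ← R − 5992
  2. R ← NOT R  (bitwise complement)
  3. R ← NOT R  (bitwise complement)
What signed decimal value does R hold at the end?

Start: R = -6028 = 10100001110100.
R = -6028 − 5992 = -12020; wraps to 4364 = 01000100001100
R = NOT 01000100001100 = 10111011110011 = -4365
R = NOT 10111011110011 = 01000100001100 = 4364

4364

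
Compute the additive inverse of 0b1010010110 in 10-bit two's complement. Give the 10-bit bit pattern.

0101101010

Invert: 0101101001. Add 1: 0101101010.
Check: 1010010110 = -362, 0101101010 = 362.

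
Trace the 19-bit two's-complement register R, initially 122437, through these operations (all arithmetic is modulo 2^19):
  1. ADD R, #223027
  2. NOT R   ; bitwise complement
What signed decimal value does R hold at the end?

178823

Start: R = 122437 = 0011101111001000101.
R = 122437 + 223027 = 345464; wraps to -178824 = 1010100010101111000
R = NOT 1010100010101111000 = 0101011101010000111 = 178823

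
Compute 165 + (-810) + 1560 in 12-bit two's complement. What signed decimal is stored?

165 + (-810) = -645 (110101111011)
-645 + 1560 = 915 (001110010011)

915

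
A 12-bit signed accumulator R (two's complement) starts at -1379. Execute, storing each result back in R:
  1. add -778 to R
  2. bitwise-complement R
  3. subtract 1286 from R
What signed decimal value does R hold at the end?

Start: R = -1379 = 101010011101.
R = -1379 + (-778) = -2157; wraps to 1939 = 011110010011
R = NOT 011110010011 = 100001101100 = -1940
R = -1940 − 1286 = -3226; wraps to 870 = 001101100110

870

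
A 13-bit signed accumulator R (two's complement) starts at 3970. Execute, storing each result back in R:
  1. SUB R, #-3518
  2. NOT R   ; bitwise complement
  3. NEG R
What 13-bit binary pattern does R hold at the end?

1110101000001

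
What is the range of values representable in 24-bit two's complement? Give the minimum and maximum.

min = -8388608, max = 8388607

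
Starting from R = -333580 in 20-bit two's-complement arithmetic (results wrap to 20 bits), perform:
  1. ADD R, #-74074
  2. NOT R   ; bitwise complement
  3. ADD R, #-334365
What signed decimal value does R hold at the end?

Start: R = -333580 = 10101110100011110100.
R = -333580 + (-74074) = -407654 = 10011100011110011010
R = NOT 10011100011110011010 = 01100011100001100101 = 407653
R = 407653 + (-334365) = 73288 = 00010001111001001000

73288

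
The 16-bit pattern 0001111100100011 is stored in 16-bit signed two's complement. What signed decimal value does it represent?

7971

MSB is 0, so the value is non-negative: 0001111100100011 = 7971.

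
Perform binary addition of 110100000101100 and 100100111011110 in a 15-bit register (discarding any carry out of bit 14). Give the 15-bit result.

011001000001010

  110100000101100
+ 100100111011110
= 011001000001010  (discard carry-out 1)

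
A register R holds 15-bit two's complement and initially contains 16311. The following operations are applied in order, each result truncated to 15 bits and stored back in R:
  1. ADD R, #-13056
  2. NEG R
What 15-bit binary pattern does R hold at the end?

111001101001001

Start: R = 16311 = 011111110110111.
R = 16311 + (-13056) = 3255 = 000110010110111
R = −(3255) = -3255 = 111001101001001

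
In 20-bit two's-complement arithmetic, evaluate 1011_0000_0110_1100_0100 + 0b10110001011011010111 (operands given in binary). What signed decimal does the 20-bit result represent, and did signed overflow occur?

400795; overflow

1011_0000_0110_1100_0100 → 10110000011011000100 = -325948 (signed)
0b10110001011011010111 → 10110001011011010111 = -321833 (signed)
  10110000011011000100
+ 10110001011011010111
= 01100001110110011011  (discard carry-out 1)
Result 01100001110110011011: MSB = 0 → value 400795.
Both addends are negative but the stored result is non-negative: signed overflow. The true value -325948 + (-321833) = -647781 lies outside [-524288, 524287].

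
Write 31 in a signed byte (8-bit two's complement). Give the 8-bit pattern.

31 is non-negative, so write it directly in 8 bits: 00011111.

00011111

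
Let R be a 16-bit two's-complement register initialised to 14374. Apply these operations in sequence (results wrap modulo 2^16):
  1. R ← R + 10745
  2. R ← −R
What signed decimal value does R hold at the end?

-25119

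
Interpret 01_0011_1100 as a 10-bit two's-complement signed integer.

MSB is 0, so the value is non-negative: 0100111100 = 316.

316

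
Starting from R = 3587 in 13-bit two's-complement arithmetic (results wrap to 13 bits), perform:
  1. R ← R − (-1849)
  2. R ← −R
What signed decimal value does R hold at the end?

2756

Start: R = 3587 = 0111000000011.
R = 3587 − (-1849) = 5436; wraps to -2756 = 1010100111100
R = −(-2756) = 2756 = 0101011000100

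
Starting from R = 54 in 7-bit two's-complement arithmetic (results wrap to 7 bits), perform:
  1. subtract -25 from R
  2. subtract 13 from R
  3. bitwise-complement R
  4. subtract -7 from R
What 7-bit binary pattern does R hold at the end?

1000100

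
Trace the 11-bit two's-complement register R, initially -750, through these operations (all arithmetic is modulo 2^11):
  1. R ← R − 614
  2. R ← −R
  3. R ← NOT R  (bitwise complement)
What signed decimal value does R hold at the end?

683

Start: R = -750 = 10100010010.
R = -750 − 614 = -1364; wraps to 684 = 01010101100
R = −(684) = -684 = 10101010100
R = NOT 10101010100 = 01010101011 = 683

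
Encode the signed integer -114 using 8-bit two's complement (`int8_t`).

|-114| = 114 = 01110010 in 8 bits.
Invert the bits: 10001101. Add 1: 10001110.
Check: 10001110 reads as 142 − 256 = -114.

10001110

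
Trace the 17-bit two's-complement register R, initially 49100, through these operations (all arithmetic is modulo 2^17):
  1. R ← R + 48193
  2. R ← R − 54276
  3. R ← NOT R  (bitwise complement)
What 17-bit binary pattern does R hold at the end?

Start: R = 49100 = 01011111111001100.
R = 49100 + 48193 = 97293; wraps to -33779 = 10111110000001101
R = -33779 − 54276 = -88055; wraps to 43017 = 01010100000001001
R = NOT 01010100000001001 = 10101011111110110 = -43018

10101011111110110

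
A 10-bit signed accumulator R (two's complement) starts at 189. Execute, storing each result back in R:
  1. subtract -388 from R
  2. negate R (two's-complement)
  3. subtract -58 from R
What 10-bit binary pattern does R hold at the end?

Start: R = 189 = 0010111101.
R = 189 − (-388) = 577; wraps to -447 = 1001000001
R = −(-447) = 447 = 0110111111
R = 447 − (-58) = 505 = 0111111001

0111111001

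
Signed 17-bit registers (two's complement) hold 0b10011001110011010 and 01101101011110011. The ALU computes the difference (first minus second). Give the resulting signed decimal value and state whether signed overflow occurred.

22695; overflow

0b10011001110011010 → 10011001110011010 = -52326 (signed)
01101101011110011 = 56051 (signed)
Subtract via negate-and-add: invert 01101101011110011 + 1 = 10010010100001101 (i.e. -56051).
  10011001110011010
+ 10010010100001101
= 00101100010100111  (discard carry-out 1)
Result 00101100010100111: MSB = 0 → value 22695.
Both addends (after negating the subtrahend) are negative but the stored result is non-negative: signed overflow. The true value -52326 − 56051 = -108377 lies outside [-65536, 65535].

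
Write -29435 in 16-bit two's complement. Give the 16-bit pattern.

1000110100000101

|-29435| = 29435 = 0111001011111011 in 16 bits.
Invert the bits: 1000110100000100. Add 1: 1000110100000101.
Check: 1000110100000101 reads as 36101 − 65536 = -29435.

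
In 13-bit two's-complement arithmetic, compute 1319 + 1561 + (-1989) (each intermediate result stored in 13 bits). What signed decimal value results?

1319 + 1561 = 2880 (0101101000000)
2880 + (-1989) = 891 (0001101111011)

891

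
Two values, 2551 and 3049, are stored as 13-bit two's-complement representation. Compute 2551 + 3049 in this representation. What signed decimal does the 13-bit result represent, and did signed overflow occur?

2551 → 0100111110111
3049 → 0101111101001
  0100111110111
+ 0101111101001
= 1010111100000
Result 1010111100000: MSB = 1 → 5600 − 8192 = -2592.
Both addends are non-negative but the stored result is negative: signed overflow. The true value 2551 + 3049 = 5600 lies outside [-4096, 4095].

-2592; overflow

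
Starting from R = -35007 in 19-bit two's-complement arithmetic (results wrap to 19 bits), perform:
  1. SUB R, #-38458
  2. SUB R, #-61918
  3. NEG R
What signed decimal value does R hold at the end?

-65369

Start: R = -35007 = 1110111011101000001.
R = -35007 − (-38458) = 3451 = 0000000110101111011
R = 3451 − (-61918) = 65369 = 0001111111101011001
R = −(65369) = -65369 = 1110000000010100111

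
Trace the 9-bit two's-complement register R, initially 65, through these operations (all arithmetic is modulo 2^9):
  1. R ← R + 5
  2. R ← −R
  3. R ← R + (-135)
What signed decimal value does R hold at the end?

-205

Start: R = 65 = 001000001.
R = 65 + 5 = 70 = 001000110
R = −(70) = -70 = 110111010
R = -70 + (-135) = -205 = 100110011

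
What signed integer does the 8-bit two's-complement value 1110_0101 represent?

MSB is 1, so the value is negative.
Unsigned reading: 229. Subtract 2^8 = 256: 229 − 256 = -27.

-27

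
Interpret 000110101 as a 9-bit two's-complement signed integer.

53

MSB is 0, so the value is non-negative: 000110101 = 53.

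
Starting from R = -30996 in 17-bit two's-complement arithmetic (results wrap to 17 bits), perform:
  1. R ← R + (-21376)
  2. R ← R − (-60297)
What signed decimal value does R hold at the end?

7925

Start: R = -30996 = 11000011011101100.
R = -30996 + (-21376) = -52372 = 10011001101101100
R = -52372 − (-60297) = 7925 = 00001111011110101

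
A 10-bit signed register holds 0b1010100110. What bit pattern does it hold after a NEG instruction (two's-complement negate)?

0101011010

Invert: 0101011001. Add 1: 0101011010.
Check: 1010100110 = -346, 0101011010 = 346.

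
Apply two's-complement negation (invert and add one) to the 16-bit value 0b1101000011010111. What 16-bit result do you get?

Invert: 0010111100101000. Add 1: 0010111100101001.
Check: 1101000011010111 = -12073, 0010111100101001 = 12073.

0010111100101001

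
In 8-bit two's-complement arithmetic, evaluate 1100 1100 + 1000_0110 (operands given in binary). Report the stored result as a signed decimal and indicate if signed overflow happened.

1100 1100 → 11001100 = -52 (signed)
1000_0110 → 10000110 = -122 (signed)
  11001100
+ 10000110
= 01010010  (discard carry-out 1)
Result 01010010: MSB = 0 → value 82.
Both addends are negative but the stored result is non-negative: signed overflow. The true value -52 + (-122) = -174 lies outside [-128, 127].

82; overflow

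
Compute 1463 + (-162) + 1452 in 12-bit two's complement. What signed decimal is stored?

-1343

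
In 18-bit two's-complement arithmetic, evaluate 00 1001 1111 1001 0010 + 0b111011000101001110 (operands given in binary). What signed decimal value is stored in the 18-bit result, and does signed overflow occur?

00 1001 1111 1001 0010 → 001001111110010010 = 40850 (signed)
0b111011000101001110 → 111011000101001110 = -20146 (signed)
  001001111110010010
+ 111011000101001110
= 000101000011100000  (discard carry-out 1)
Result 000101000011100000: MSB = 0 → value 20704.
Addends have opposite signs, so signed overflow cannot occur.

20704; no overflow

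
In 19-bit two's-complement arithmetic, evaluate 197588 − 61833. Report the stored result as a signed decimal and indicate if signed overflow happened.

197588 → 0110000001111010100
61833 → 0001111000110001001
Subtract via negate-and-add: invert 0001111000110001001 + 1 = 1110000111001110111 (i.e. -61833).
  0110000001111010100
+ 1110000111001110111
= 0100001001001001011  (discard carry-out 1)
Result 0100001001001001011: MSB = 0 → value 135755.
Addends (after negating the subtrahend) have opposite signs, so signed overflow cannot occur.

135755; no overflow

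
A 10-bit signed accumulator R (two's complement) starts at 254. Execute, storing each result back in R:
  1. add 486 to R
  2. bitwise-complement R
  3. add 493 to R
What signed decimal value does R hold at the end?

-248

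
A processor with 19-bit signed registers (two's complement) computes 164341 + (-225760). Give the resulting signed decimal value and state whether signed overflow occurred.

164341 → 0101000000111110101
-225760 → 1001000111000100000
  0101000000111110101
+ 1001000111000100000
= 1110001000000010101
Result 1110001000000010101: MSB = 1 → 462869 − 524288 = -61419.
Addends have opposite signs, so signed overflow cannot occur.

-61419; no overflow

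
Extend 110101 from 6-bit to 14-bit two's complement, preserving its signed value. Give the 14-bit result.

11111111110101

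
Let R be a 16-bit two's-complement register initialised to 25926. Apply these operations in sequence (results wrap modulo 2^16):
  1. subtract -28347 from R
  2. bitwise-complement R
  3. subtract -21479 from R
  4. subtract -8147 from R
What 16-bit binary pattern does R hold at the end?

1001111110111000

Start: R = 25926 = 0110010101000110.
R = 25926 − (-28347) = 54273; wraps to -11263 = 1101010000000001
R = NOT 1101010000000001 = 0010101111111110 = 11262
R = 11262 − (-21479) = 32741 = 0111111111100101
R = 32741 − (-8147) = 40888; wraps to -24648 = 1001111110111000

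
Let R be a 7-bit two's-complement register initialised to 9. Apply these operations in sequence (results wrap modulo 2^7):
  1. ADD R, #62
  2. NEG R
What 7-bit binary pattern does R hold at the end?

Start: R = 9 = 0001001.
R = 9 + 62 = 71; wraps to -57 = 1000111
R = −(-57) = 57 = 0111001

0111001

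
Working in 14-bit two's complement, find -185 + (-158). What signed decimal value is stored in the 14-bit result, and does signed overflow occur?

-343; no overflow

-185 → 11111101000111
-158 → 11111101100010
  11111101000111
+ 11111101100010
= 11111010101001  (discard carry-out 1)
Result 11111010101001: MSB = 1 → 16041 − 16384 = -343.
Both addends are negative and so is the stored result: no signed overflow.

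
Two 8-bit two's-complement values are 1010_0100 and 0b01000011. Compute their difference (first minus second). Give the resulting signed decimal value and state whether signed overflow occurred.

97; overflow

1010_0100 → 10100100 = -92 (signed)
0b01000011 → 01000011 = 67 (signed)
Subtract via negate-and-add: invert 01000011 + 1 = 10111101 (i.e. -67).
  10100100
+ 10111101
= 01100001  (discard carry-out 1)
Result 01100001: MSB = 0 → value 97.
Both addends (after negating the subtrahend) are negative but the stored result is non-negative: signed overflow. The true value -92 − 67 = -159 lies outside [-128, 127].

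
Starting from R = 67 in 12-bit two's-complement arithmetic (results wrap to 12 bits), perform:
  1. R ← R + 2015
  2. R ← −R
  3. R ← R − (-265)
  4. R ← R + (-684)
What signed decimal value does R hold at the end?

1595

Start: R = 67 = 000001000011.
R = 67 + 2015 = 2082; wraps to -2014 = 100000100010
R = −(-2014) = 2014 = 011111011110
R = 2014 − (-265) = 2279; wraps to -1817 = 100011100111
R = -1817 + (-684) = -2501; wraps to 1595 = 011000111011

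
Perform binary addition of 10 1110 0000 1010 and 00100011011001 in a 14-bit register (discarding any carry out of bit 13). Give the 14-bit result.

11011011100011

  10111000001010
+ 00100011011001
= 11011011100011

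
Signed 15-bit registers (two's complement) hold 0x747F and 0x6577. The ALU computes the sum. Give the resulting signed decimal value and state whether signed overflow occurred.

0x747F = 111010001111111 = -2945 (signed)
0x6577 = 110010101110111 = -6793 (signed)
  111010001111111
+ 110010101110111
= 101100111110110  (discard carry-out 1)
Result 101100111110110: MSB = 1 → 23030 − 32768 = -9738.
Both addends are negative and so is the stored result: no signed overflow.

-9738; no overflow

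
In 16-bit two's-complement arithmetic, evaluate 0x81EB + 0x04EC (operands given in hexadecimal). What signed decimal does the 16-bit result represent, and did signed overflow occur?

-31017; no overflow

0x81EB = 1000000111101011 = -32277 (signed)
0x04EC = 0000010011101100 = 1260 (signed)
  1000000111101011
+ 0000010011101100
= 1000011011010111
Result 1000011011010111: MSB = 1 → 34519 − 65536 = -31017.
Addends have opposite signs, so signed overflow cannot occur.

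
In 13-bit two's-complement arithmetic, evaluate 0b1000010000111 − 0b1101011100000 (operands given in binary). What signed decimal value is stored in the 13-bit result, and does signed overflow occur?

-2649; no overflow

0b1000010000111 → 1000010000111 = -3961 (signed)
0b1101011100000 → 1101011100000 = -1312 (signed)
Subtract via negate-and-add: invert 1101011100000 + 1 = 0010100100000 (i.e. 1312).
  1000010000111
+ 0010100100000
= 1010110100111
Result 1010110100111: MSB = 1 → 5543 − 8192 = -2649.
Addends (after negating the subtrahend) have opposite signs, so signed overflow cannot occur.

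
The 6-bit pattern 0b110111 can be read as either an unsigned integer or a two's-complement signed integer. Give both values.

unsigned = 55, signed = -9

Unsigned: 110111 = 55.
Signed: MSB=1 → 55 − 64 = -9.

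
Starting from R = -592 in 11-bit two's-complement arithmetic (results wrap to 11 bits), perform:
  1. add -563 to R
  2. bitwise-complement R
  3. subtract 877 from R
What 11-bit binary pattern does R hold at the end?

Start: R = -592 = 10110110000.
R = -592 + (-563) = -1155; wraps to 893 = 01101111101
R = NOT 01101111101 = 10010000010 = -894
R = -894 − 877 = -1771; wraps to 277 = 00100010101

00100010101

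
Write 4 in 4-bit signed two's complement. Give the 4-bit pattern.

4 is non-negative, so write it directly in 4 bits: 0100.

0100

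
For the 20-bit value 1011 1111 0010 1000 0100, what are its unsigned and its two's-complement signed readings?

unsigned = 782980, signed = -265596

Unsigned: 10111111001010000100 = 782980.
Signed: MSB=1 → 782980 − 1048576 = -265596.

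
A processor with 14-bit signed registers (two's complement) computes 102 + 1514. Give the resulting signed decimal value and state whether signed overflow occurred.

102 → 00000001100110
1514 → 00010111101010
  00000001100110
+ 00010111101010
= 00011001010000
Result 00011001010000: MSB = 0 → value 1616.
Both addends are non-negative and so is the stored result: no signed overflow.

1616; no overflow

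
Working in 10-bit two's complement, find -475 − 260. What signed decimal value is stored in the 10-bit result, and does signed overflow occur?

-475 → 1000100101
260 → 0100000100
Subtract via negate-and-add: invert 0100000100 + 1 = 1011111100 (i.e. -260).
  1000100101
+ 1011111100
= 0100100001  (discard carry-out 1)
Result 0100100001: MSB = 0 → value 289.
Both addends (after negating the subtrahend) are negative but the stored result is non-negative: signed overflow. The true value -475 − 260 = -735 lies outside [-512, 511].

289; overflow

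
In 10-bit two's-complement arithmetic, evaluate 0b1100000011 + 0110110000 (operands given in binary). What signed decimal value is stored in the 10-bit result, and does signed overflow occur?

179; no overflow

0b1100000011 → 1100000011 = -253 (signed)
0110110000 = 432 (signed)
  1100000011
+ 0110110000
= 0010110011  (discard carry-out 1)
Result 0010110011: MSB = 0 → value 179.
Addends have opposite signs, so signed overflow cannot occur.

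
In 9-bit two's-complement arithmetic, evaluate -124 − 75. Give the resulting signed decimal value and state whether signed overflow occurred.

-199; no overflow

-124 → 110000100
75 → 001001011
Subtract via negate-and-add: invert 001001011 + 1 = 110110101 (i.e. -75).
  110000100
+ 110110101
= 100111001  (discard carry-out 1)
Result 100111001: MSB = 1 → 313 − 512 = -199.
Both addends (after negating the subtrahend) are negative and so is the stored result: no signed overflow.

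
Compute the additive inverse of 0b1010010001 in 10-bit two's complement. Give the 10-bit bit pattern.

0101101111

Invert: 0101101110. Add 1: 0101101111.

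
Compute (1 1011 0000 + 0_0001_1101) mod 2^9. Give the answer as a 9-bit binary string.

111001101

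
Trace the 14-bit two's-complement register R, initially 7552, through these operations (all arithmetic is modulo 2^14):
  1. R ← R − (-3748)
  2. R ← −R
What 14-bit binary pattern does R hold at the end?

01001111011100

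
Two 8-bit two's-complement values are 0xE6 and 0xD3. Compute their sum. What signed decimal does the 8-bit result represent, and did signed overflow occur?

-71; no overflow

0xE6 = 11100110 = -26 (signed)
0xD3 = 11010011 = -45 (signed)
  11100110
+ 11010011
= 10111001  (discard carry-out 1)
Result 10111001: MSB = 1 → 185 − 256 = -71.
Both addends are negative and so is the stored result: no signed overflow.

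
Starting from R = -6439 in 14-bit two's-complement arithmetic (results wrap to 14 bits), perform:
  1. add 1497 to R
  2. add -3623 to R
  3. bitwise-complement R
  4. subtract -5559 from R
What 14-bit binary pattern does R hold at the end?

11011100101011

Start: R = -6439 = 10011011011001.
R = -6439 + 1497 = -4942 = 10110010110010
R = -4942 + (-3623) = -8565; wraps to 7819 = 01111010001011
R = NOT 01111010001011 = 10000101110100 = -7820
R = -7820 − (-5559) = -2261 = 11011100101011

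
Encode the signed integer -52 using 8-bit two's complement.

11001100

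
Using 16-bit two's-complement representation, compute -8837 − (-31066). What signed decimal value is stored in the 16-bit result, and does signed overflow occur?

-8837 → 1101110101111011
-31066 → 1000011010100110
Subtract via negate-and-add: invert 1000011010100110 + 1 = 0111100101011010 (i.e. 31066).
  1101110101111011
+ 0111100101011010
= 0101011011010101  (discard carry-out 1)
Result 0101011011010101: MSB = 0 → value 22229.
Addends (after negating the subtrahend) have opposite signs, so signed overflow cannot occur.

22229; no overflow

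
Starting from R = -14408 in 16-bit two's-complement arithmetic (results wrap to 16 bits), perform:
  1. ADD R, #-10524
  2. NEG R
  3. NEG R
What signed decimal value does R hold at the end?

-24932

Start: R = -14408 = 1100011110111000.
R = -14408 + (-10524) = -24932 = 1001111010011100
R = −(-24932) = 24932 = 0110000101100100
R = −(24932) = -24932 = 1001111010011100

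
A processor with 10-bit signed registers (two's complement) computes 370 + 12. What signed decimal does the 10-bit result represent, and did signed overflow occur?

382; no overflow

370 → 0101110010
12 → 0000001100
  0101110010
+ 0000001100
= 0101111110
Result 0101111110: MSB = 0 → value 382.
Both addends are non-negative and so is the stored result: no signed overflow.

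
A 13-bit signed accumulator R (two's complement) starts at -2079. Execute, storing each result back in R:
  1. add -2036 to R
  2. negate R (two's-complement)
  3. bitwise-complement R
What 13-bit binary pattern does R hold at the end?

0111111101100

Start: R = -2079 = 1011111100001.
R = -2079 + (-2036) = -4115; wraps to 4077 = 0111111101101
R = −(4077) = -4077 = 1000000010011
R = NOT 1000000010011 = 0111111101100 = 4076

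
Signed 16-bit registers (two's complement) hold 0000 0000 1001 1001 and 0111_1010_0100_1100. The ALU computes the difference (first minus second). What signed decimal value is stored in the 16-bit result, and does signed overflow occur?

0000 0000 1001 1001 → 0000000010011001 = 153 (signed)
0111_1010_0100_1100 → 0111101001001100 = 31308 (signed)
Subtract via negate-and-add: invert 0111101001001100 + 1 = 1000010110110100 (i.e. -31308).
  0000000010011001
+ 1000010110110100
= 1000011001001101
Result 1000011001001101: MSB = 1 → 34381 − 65536 = -31155.
Addends (after negating the subtrahend) have opposite signs, so signed overflow cannot occur.

-31155; no overflow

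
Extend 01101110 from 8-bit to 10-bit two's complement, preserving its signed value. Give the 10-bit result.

0001101110

MSB of 01101110 is 0; replicate it into the new high bits.
00|01101110 → 0001101110 (still 110).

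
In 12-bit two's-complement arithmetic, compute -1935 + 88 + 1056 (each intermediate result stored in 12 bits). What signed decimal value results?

-791

-1935 + 88 = -1847 (100011001001)
-1847 + 1056 = -791 (110011101001)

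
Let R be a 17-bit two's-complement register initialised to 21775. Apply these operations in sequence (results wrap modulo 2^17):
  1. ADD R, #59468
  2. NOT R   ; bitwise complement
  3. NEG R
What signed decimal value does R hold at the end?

-49828

Start: R = 21775 = 00101010100001111.
R = 21775 + 59468 = 81243; wraps to -49829 = 10011110101011011
R = NOT 10011110101011011 = 01100001010100100 = 49828
R = −(49828) = -49828 = 10011110101011100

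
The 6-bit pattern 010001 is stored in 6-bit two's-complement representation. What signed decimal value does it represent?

17

MSB is 0, so the value is non-negative: 010001 = 17.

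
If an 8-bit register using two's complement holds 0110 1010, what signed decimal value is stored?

MSB is 0, so the value is non-negative: 01101010 = 106.

106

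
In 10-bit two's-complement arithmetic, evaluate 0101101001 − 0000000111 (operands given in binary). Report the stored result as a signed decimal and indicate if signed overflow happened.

0101101001 = 361 (signed)
0000000111 = 7 (signed)
Subtract via negate-and-add: invert 0000000111 + 1 = 1111111001 (i.e. -7).
  0101101001
+ 1111111001
= 0101100010  (discard carry-out 1)
Result 0101100010: MSB = 0 → value 354.
Addends (after negating the subtrahend) have opposite signs, so signed overflow cannot occur.

354; no overflow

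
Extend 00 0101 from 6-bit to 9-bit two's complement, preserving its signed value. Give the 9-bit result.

MSB of 000101 is 0; replicate it into the new high bits.
000|000101 → 000000101 (still 5).

000000101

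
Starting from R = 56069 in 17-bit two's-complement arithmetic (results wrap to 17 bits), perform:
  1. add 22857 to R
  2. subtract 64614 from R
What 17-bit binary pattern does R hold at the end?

Start: R = 56069 = 01101101100000101.
R = 56069 + 22857 = 78926; wraps to -52146 = 10011010001001110
R = -52146 − 64614 = -116760; wraps to 14312 = 00011011111101000

00011011111101000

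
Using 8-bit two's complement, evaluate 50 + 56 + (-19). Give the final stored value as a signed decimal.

87

50 + 56 = 106 (01101010)
106 + (-19) = 87 (01010111)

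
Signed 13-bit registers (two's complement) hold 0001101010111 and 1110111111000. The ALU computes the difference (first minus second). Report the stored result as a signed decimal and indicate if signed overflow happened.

1375; no overflow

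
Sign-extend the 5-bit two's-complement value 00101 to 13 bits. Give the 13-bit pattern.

MSB of 00101 is 0; replicate it into the new high bits.
00000000|00101 → 0000000000101 (still 5).

0000000000101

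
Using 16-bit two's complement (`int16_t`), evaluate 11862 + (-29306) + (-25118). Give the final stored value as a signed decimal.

22974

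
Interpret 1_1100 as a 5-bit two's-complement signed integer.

-4

MSB is 1, so the value is negative.
Unsigned reading: 28. Subtract 2^5 = 32: 28 − 32 = -4.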